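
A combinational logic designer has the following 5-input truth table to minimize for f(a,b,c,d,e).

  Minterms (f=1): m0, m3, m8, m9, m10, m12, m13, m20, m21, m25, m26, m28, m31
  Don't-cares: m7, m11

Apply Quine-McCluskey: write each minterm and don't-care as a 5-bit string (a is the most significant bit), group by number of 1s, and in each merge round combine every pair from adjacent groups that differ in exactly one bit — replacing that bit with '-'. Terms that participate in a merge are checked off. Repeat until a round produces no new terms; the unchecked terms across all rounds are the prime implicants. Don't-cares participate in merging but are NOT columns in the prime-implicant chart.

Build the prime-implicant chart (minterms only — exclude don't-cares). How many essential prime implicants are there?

6

[col 0] 00000*, 00011*, 00111*, 01000*, 01001*, 01010*, 01011*, 01100*, 01101*, 10100*, 10101*, 11001*, 11010*, 11100*, 11111
[col 1] -1001, -1010, -1100, 0-000, 0-011, 00-11, 01-00*, 01-01*, 010-0*, 010-1*, 0100-*, 0101-*, 0110-*, 1-100, 1010-
[col 2] 01-0-, 010--
Prime implicants: -1001, -1010, -1100, 0-000, 0-011, 00-11, 01-0-, 010--, 1-100, 1010-, 11111
PI chart (minterm → PIs covering it):
  0 | 0-000  (sole → essential)
  3 | 0-011,00-11
  8 | 0-000,01-0-,010--
  9 | -1001,01-0-,010--
  10 | -1010,010--
  12 | -1100,01-0-
  13 | 01-0-  (sole → essential)
  20 | 1-100,1010-
  21 | 1010-  (sole → essential)
  25 | -1001  (sole → essential)
  26 | -1010  (sole → essential)
  28 | -1100,1-100
  31 | 11111  (sole → essential)
Essential prime implicants: -1001, -1010, 0-000, 01-0-, 1010-, 11111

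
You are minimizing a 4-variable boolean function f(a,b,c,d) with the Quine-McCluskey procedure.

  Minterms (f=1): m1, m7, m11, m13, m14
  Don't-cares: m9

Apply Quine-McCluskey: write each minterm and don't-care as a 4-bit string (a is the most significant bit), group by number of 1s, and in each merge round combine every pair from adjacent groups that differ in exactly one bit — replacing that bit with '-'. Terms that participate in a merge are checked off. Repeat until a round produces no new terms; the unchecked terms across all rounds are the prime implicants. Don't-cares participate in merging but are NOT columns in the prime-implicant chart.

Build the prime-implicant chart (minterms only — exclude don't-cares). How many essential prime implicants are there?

size-2^0 implicants → 0001(✓)  0111  1001(✓)  1011(✓)  1101(✓)  1110
size-2^1 implicants → -001  1-01  10-1
Unchecked terms (primes): -001, 0111, 1-01, 10-1, 1110
Minterm coverage:
  m1 ⊆ -001 [E]
  m7 ⊆ 0111 [E]
  m11 ⊆ 10-1 [E]
  m13 ⊆ 1-01 [E]
  m14 ⊆ 1110 [E]
E = {-001, 0111, 1-01, 10-1, 1110}

5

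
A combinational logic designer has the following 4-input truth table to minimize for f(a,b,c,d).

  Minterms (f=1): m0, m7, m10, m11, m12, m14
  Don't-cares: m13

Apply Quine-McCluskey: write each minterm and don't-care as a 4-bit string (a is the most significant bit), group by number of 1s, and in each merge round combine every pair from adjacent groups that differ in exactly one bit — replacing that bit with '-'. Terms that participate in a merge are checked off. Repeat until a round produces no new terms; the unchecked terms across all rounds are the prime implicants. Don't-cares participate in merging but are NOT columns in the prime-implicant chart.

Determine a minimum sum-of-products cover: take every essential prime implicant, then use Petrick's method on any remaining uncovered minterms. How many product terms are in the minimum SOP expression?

size-2^0 implicants → 0000  0111  1010(✓)  1011(✓)  1100(✓)  1101(✓)  1110(✓)
size-2^1 implicants → 1-10  101-  11-0  110-
Unchecked terms (primes): 0000, 0111, 1-10, 101-, 11-0, 110-
Minterm coverage:
  m0 ⊆ 0000 [E]
  m7 ⊆ 0111 [E]
  m10 ⊆ 1-10,101-
  m11 ⊆ 101- [E]
  m12 ⊆ 11-0,110-
  m14 ⊆ 1-10,11-0
E = {0000, 0111, 101-}
Petrick residual → 11-0
Cover = a'b'c'd' + a'bcd + ab'c + abd'  |cover|=4

4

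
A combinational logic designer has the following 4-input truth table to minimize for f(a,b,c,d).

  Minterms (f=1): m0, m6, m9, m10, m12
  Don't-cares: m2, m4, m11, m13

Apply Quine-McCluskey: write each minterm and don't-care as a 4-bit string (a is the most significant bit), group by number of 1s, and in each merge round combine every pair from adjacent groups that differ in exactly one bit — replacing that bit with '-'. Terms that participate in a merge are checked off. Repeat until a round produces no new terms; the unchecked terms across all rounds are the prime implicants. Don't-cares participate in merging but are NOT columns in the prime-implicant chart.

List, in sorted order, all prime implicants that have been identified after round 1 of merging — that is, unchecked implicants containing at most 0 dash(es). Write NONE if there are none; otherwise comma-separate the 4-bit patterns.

NONE

[col 0] 0000*, 0010*, 0100*, 0110*, 1001*, 1010*, 1011*, 1100*, 1101*
[col 1] -010, -100, 0-00*, 0-10*, 00-0*, 01-0*, 1-01, 10-1, 101-, 110-
[col 2] 0--0
Prime implicants: -010, -100, 0--0, 1-01, 10-1, 101-, 110-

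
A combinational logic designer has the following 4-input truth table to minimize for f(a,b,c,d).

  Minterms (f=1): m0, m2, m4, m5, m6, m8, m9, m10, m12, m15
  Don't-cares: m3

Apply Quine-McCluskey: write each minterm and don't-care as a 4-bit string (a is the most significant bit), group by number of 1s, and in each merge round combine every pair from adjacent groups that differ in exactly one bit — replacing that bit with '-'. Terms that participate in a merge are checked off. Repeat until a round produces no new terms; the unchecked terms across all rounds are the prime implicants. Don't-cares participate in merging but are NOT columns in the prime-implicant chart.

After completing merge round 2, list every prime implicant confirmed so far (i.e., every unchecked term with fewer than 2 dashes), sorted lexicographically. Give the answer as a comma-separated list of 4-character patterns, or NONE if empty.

001-, 010-, 100-, 1111

[col 0] 0000*, 0010*, 0011*, 0100*, 0101*, 0110*, 1000*, 1001*, 1010*, 1100*, 1111
[col 1] -000*, -010*, -100*, 0-00*, 0-10*, 00-0*, 001-, 01-0*, 010-, 1-00*, 10-0*, 100-
[col 2] --00, -0-0, 0--0
Prime implicants: --00, -0-0, 0--0, 001-, 010-, 100-, 1111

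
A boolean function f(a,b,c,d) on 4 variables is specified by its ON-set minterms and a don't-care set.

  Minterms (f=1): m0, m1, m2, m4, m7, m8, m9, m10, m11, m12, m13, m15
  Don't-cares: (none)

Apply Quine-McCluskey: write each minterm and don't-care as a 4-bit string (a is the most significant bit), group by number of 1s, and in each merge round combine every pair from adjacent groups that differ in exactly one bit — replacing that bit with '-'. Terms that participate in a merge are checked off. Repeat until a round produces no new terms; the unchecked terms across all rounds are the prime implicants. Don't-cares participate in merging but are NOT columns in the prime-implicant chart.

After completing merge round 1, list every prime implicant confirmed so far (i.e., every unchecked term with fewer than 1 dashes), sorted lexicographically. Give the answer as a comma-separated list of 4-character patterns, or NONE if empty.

NONE

[col 0] 0000*, 0001*, 0010*, 0100*, 0111*, 1000*, 1001*, 1010*, 1011*, 1100*, 1101*, 1111*
[col 1] -000*, -001*, -010*, -100*, -111, 0-00*, 00-0*, 000-*, 1-00*, 1-01*, 1-11*, 10-0*, 10-1*, 100-*, 101-*, 11-1*, 110-*
[col 2] --00, -0-0, -00-, 1--1, 1-0-, 10--
Prime implicants: --00, -0-0, -00-, -111, 1--1, 1-0-, 10--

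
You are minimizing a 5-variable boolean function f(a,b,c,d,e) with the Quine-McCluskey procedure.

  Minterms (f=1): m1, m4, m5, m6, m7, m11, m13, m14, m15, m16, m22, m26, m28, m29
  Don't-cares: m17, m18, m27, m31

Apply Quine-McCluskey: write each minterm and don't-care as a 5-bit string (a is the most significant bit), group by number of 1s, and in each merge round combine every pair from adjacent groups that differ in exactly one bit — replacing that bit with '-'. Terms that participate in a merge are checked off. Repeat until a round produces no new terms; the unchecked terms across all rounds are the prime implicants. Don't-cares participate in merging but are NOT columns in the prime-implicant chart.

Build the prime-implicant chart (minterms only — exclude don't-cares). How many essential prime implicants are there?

4

size-2^0 implicants → 00001(✓)  00100(✓)  00101(✓)  00110(✓)  00111(✓)  01011(✓)  01101(✓)  01110(✓)  01111(✓)  10000(✓)  10001(✓)  10010(✓)  10110(✓)  11010(✓)  11011(✓)  11100(✓)  11101(✓)  11111(✓)
size-2^1 implicants → -0001  -0110  -1011(✓)  -1101(✓)  -1111(✓)  0-101(✓)  0-110(✓)  0-111(✓)  00-01  001-0(✓)  001-1(✓)  0010-(✓)  0011-(✓)  01-11(✓)  011-1(✓)  0111-(✓)  1-010  10-10  100-0  1000-  11-11(✓)  1101-  111-1(✓)  1110-
size-2^2 implicants → -1-11  -11-1  0-1-1  0-11-  001--
Unchecked terms (primes): -0001, -0110, -1-11, -11-1, 0-1-1, 0-11-, 00-01, 001--, 1-010, 10-10, 100-0, 1000-, 1101-, 1110-
Minterm coverage:
  m1 ⊆ -0001,00-01
  m4 ⊆ 001-- [E]
  m5 ⊆ 0-1-1,00-01,001--
  m6 ⊆ -0110,0-11-,001--
  m7 ⊆ 0-1-1,0-11-,001--
  m11 ⊆ -1-11 [E]
  m13 ⊆ -11-1,0-1-1
  m14 ⊆ 0-11- [E]
  m15 ⊆ -1-11,-11-1,0-1-1,0-11-
  m16 ⊆ 100-0,1000-
  m22 ⊆ -0110,10-10
  m26 ⊆ 1-010,1101-
  m28 ⊆ 1110- [E]
  m29 ⊆ -11-1,1110-
E = {-1-11, 0-11-, 001--, 1110-}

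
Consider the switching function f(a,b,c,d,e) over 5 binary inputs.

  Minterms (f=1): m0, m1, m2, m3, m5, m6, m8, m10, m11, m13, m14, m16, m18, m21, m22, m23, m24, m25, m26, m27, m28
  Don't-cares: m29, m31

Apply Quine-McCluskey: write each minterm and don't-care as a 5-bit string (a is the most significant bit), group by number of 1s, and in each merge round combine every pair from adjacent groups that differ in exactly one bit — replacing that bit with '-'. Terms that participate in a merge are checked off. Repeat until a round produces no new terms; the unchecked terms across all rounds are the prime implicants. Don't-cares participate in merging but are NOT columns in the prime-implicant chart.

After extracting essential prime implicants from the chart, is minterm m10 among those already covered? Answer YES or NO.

YES

Round 0: 00000✓ 00001✓ 00010✓ 00011✓ 00101✓ 00110✓ 01000✓ 01010✓ 01011✓ 01101✓ 01110✓ 10000✓ 10010✓ 10101✓ 10110✓ 10111✓ 11000✓ 11001✓ 11010✓ 11011✓ 11100✓ 11101✓ 11111✓
Round 1: -0000✓ -0010✓ -0101✓ -0110✓ -1000✓ -1010✓ -1011✓ -1101✓ 0-000✓ 0-010✓ 0-011✓ 0-101✓ 0-110✓ 00-01 00-10✓ 000-0✓ 000-1✓ 0000-✓ 0001-✓ 01-10✓ 010-0✓ 0101-✓ 1-000✓ 1-010✓ 1-101✓ 1-111✓ 10-10✓ 100-0✓ 101-1✓ 1011- 11-00✓ 11-01✓ 11-11✓ 110-0✓ 110-1✓ 1100-✓ 1101-✓ 111-1✓ 1110-✓
Round 2: --000✓ --010✓ --101 -0-10 -00-0✓ -10-0✓ -101- 0--10 0-0-0✓ 0-01- 000-- 1-0-0✓ 1-1-1 11--1 11-0- 110--
Round 3: --0-0
PIs = {--0-0, --101, -0-10, -101-, 0--10, 0-01-, 00-01, 000--, 1-1-1, 1011-, 11--1, 11-0-, 110--}
Coverage chart:
  m0: --0-0,000--
  m1: 00-01,000--
  m2: --0-0,-0-10,0--10,0-01-,000--
  m3: 0-01-,000--
  m5: --101,00-01
  m6: -0-10,0--10
  m8: --0-0 ←essential
  m10: --0-0,-101-,0--10,0-01-
  m11: -101-,0-01-
  m13: --101 ←essential
  m14: 0--10 ←essential
  m16: --0-0 ←essential
  m18: --0-0,-0-10
  m21: --101,1-1-1
  m22: -0-10,1011-
  m23: 1-1-1,1011-
  m24: --0-0,11-0-,110--
  m25: 11--1,11-0-,110--
  m26: --0-0,-101-,110--
  m27: -101-,11--1,110--
  m28: 11-0- ←essential
Essential: --0-0, --101, 0--10, 11-0-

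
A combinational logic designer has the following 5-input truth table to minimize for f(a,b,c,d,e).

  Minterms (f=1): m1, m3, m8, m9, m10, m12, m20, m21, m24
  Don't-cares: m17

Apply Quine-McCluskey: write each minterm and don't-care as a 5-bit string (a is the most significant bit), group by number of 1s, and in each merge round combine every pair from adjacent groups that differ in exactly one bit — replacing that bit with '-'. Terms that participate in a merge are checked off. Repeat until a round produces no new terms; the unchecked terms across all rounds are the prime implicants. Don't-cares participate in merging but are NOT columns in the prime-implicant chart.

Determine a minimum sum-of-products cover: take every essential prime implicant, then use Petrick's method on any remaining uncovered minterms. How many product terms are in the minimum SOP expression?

6

Round 0: 00001✓ 00011✓ 01000✓ 01001✓ 01010✓ 01100✓ 10001✓ 10100✓ 10101✓ 11000✓
Round 1: -0001 -1000 0-001 000-1 01-00 010-0 0100- 10-01 1010-
PIs = {-0001, -1000, 0-001, 000-1, 01-00, 010-0, 0100-, 10-01, 1010-}
Coverage chart:
  m1: -0001,0-001,000-1
  m3: 000-1 ←essential
  m8: -1000,01-00,010-0,0100-
  m9: 0-001,0100-
  m10: 010-0 ←essential
  m12: 01-00 ←essential
  m20: 1010- ←essential
  m21: 10-01,1010-
  m24: -1000 ←essential
Essential: -1000, 000-1, 01-00, 010-0, 1010-
Petrick residual → 0-001
Min cover (6 terms): bc'd'e' + a'c'd'e + a'b'c'e + a'bd'e' + a'bc'e' + ab'cd'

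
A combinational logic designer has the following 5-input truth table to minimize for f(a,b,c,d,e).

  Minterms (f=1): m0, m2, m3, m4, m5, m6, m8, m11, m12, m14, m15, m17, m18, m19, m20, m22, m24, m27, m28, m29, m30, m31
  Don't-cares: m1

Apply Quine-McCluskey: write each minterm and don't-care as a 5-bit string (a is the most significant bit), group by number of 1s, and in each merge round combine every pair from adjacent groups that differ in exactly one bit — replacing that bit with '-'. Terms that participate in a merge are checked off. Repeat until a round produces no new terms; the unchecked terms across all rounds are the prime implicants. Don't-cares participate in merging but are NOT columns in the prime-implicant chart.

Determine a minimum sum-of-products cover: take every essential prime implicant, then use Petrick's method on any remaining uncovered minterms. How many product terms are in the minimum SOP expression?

7

[col 0] 00000*, 00001*, 00010*, 00011*, 00100*, 00101*, 00110*, 01000*, 01011*, 01100*, 01110*, 01111*, 10001*, 10010*, 10011*, 10100*, 10110*, 11000*, 11011*, 11100*, 11101*, 11110*, 11111*
[col 1] -0001*, -0010*, -0011*, -0100*, -0110*, -1000*, -1011*, -1100*, -1110*, -1111*, 0-000*, 0-011*, 0-100*, 0-110*, 00-00*, 00-01*, 00-10*, 000-0*, 000-1*, 0000-*, 0001-*, 001-0*, 0010-*, 01-00*, 01-11*, 011-0*, 0111-*, 1-011*, 1-100*, 1-110*, 10-10*, 100-1*, 1001-*, 101-0*, 11-00*, 11-11*, 111-0*, 111-1*, 1110-*, 1111-*
[col 2] --011, --100*, --110*, -0-10, -00-1, -001-, -01-0*, -1-00, -1-11, -11-0*, -111-, 0--00, 0-1-0*, 00--0, 00-0-, 000--, 1-1-0*, 111--
[col 3] --1-0
Prime implicants: --011, --1-0, -0-10, -00-1, -001-, -1-00, -1-11, -111-, 0--00, 00--0, 00-0-, 000--, 111--
PI chart (minterm → PIs covering it):
  0 | 0--00,00--0,00-0-,000--
  2 | -0-10,-001-,00--0,000--
  3 | --011,-00-1,-001-,000--
  4 | --1-0,0--00,00--0,00-0-
  5 | 00-0-  (sole → essential)
  6 | --1-0,-0-10,00--0
  8 | -1-00,0--00
  11 | --011,-1-11
  12 | --1-0,-1-00,0--00
  14 | --1-0,-111-
  15 | -1-11,-111-
  17 | -00-1  (sole → essential)
  18 | -0-10,-001-
  19 | --011,-00-1,-001-
  20 | --1-0  (sole → essential)
  22 | --1-0,-0-10
  24 | -1-00  (sole → essential)
  27 | --011,-1-11
  28 | --1-0,-1-00,111--
  29 | 111--  (sole → essential)
  30 | --1-0,-111-,111--
  31 | -1-11,-111-,111--
Essential prime implicants: --1-0, -00-1, -1-00, 00-0-, 111--
Petrick residual → -0-10, -1-11
Minimum SOP uses 7 PIs: ce' + b'de' + b'c'e + bd'e' + bde + a'b'd' + abc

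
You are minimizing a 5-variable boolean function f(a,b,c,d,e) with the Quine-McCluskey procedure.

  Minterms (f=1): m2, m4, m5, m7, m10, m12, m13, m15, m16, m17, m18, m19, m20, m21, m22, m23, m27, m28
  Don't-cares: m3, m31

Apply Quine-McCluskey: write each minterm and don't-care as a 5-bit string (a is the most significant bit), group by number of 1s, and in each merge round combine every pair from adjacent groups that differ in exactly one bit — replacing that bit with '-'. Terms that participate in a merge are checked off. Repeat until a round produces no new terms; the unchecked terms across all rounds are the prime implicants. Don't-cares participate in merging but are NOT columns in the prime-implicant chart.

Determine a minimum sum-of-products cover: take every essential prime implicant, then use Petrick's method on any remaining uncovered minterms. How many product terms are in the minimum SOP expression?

5

size-2^0 implicants → 00010(✓)  00011(✓)  00100(✓)  00101(✓)  00111(✓)  01010(✓)  01100(✓)  01101(✓)  01111(✓)  10000(✓)  10001(✓)  10010(✓)  10011(✓)  10100(✓)  10101(✓)  10110(✓)  10111(✓)  11011(✓)  11100(✓)  11111(✓)
size-2^1 implicants → -0010(✓)  -0011(✓)  -0100(✓)  -0101(✓)  -0111(✓)  -1100(✓)  -1111(✓)  0-010  0-100(✓)  0-101(✓)  0-111(✓)  00-11(✓)  0001-(✓)  001-1(✓)  0010-(✓)  011-1(✓)  0110-(✓)  1-011(✓)  1-100(✓)  1-111(✓)  10-00(✓)  10-01(✓)  10-10(✓)  10-11(✓)  100-0(✓)  100-1(✓)  1000-(✓)  1001-(✓)  101-0(✓)  101-1(✓)  1010-(✓)  1011-(✓)  11-11(✓)
size-2^2 implicants → --100  --111  -0-11  -001-  -01-1  -010-  0-1-1  0-10-  1--11  10--0(✓)  10--1(✓)  10-0-(✓)  10-1-(✓)  100--(✓)  101--(✓)
size-2^3 implicants → 10---
Unchecked terms (primes): --100, --111, -0-11, -001-, -01-1, -010-, 0-010, 0-1-1, 0-10-, 1--11, 10---
Minterm coverage:
  m2 ⊆ -001-,0-010
  m4 ⊆ --100,-010-,0-10-
  m5 ⊆ -01-1,-010-,0-1-1,0-10-
  m7 ⊆ --111,-0-11,-01-1,0-1-1
  m10 ⊆ 0-010 [E]
  m12 ⊆ --100,0-10-
  m13 ⊆ 0-1-1,0-10-
  m15 ⊆ --111,0-1-1
  m16 ⊆ 10--- [E]
  m17 ⊆ 10--- [E]
  m18 ⊆ -001-,10---
  m19 ⊆ -0-11,-001-,1--11,10---
  m20 ⊆ --100,-010-,10---
  m21 ⊆ -01-1,-010-,10---
  m22 ⊆ 10--- [E]
  m23 ⊆ --111,-0-11,-01-1,1--11,10---
  m27 ⊆ 1--11 [E]
  m28 ⊆ --100 [E]
E = {--100, 0-010, 1--11, 10---}
Petrick residual → 0-1-1
Cover = cd'e' + a'c'de' + a'ce + ade + ab'  |cover|=5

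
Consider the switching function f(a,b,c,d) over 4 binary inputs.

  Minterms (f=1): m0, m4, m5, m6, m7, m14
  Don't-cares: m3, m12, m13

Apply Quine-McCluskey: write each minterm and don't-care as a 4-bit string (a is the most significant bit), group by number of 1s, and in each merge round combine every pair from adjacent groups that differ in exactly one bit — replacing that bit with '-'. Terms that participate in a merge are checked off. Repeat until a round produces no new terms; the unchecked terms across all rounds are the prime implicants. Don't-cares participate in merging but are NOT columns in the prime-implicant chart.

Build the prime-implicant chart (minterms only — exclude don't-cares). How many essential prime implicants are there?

size-2^0 implicants → 0000(✓)  0011(✓)  0100(✓)  0101(✓)  0110(✓)  0111(✓)  1100(✓)  1101(✓)  1110(✓)
size-2^1 implicants → -100(✓)  -101(✓)  -110(✓)  0-00  0-11  01-0(✓)  01-1(✓)  010-(✓)  011-(✓)  11-0(✓)  110-(✓)
size-2^2 implicants → -1-0  -10-  01--
Unchecked terms (primes): -1-0, -10-, 0-00, 0-11, 01--
Minterm coverage:
  m0 ⊆ 0-00 [E]
  m4 ⊆ -1-0,-10-,0-00,01--
  m5 ⊆ -10-,01--
  m6 ⊆ -1-0,01--
  m7 ⊆ 0-11,01--
  m14 ⊆ -1-0 [E]
E = {-1-0, 0-00}

2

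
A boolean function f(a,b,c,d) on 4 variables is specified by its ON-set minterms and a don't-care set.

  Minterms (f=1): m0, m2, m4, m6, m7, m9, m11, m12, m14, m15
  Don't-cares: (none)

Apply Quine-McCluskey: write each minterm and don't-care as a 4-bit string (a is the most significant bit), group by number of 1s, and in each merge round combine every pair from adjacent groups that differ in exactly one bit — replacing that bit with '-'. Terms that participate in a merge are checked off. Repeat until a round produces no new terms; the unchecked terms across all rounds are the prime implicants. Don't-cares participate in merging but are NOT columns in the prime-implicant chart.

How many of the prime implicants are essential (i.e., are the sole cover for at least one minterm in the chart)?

Round 0: 0000✓ 0010✓ 0100✓ 0110✓ 0111✓ 1001✓ 1011✓ 1100✓ 1110✓ 1111✓
Round 1: -100✓ -110✓ -111✓ 0-00✓ 0-10✓ 00-0✓ 01-0✓ 011-✓ 1-11 10-1 11-0✓ 111-✓
Round 2: -1-0 -11- 0--0
PIs = {-1-0, -11-, 0--0, 1-11, 10-1}
Coverage chart:
  m0: 0--0 ←essential
  m2: 0--0 ←essential
  m4: -1-0,0--0
  m6: -1-0,-11-,0--0
  m7: -11- ←essential
  m9: 10-1 ←essential
  m11: 1-11,10-1
  m12: -1-0 ←essential
  m14: -1-0,-11-
  m15: -11-,1-11
Essential: -1-0, -11-, 0--0, 10-1

4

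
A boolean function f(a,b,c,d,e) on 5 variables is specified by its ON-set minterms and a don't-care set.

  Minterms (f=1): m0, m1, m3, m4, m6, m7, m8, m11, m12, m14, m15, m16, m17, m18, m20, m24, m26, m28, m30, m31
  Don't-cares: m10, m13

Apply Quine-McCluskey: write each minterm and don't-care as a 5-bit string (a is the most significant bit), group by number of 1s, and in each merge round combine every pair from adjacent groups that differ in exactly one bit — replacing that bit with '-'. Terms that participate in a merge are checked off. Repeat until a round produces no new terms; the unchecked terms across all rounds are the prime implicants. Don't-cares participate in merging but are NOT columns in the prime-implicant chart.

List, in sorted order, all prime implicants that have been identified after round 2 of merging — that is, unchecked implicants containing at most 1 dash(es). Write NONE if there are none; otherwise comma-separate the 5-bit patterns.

000-1

[col 0] 00000*, 00001*, 00011*, 00100*, 00110*, 00111*, 01000*, 01010*, 01011*, 01100*, 01101*, 01110*, 01111*, 10000*, 10001*, 10010*, 10100*, 11000*, 11010*, 11100*, 11110*, 11111*
[col 1] -0000*, -0001*, -0100*, -1000*, -1010*, -1100*, -1110*, -1111*, 0-000*, 0-011*, 0-100*, 0-110*, 0-111*, 00-00*, 00-11*, 000-1, 0000-*, 001-0*, 0011-*, 01-00*, 01-10*, 01-11*, 010-0*, 0101-*, 011-0*, 011-1*, 0110-*, 0111-*, 1-000*, 1-010*, 1-100*, 10-00*, 100-0*, 1000-*, 11-00*, 11-10*, 110-0*, 111-0*, 1111-*
[col 2] --000*, --100*, -0-00*, -000-, -1-00*, -1-10*, -10-0*, -11-0*, -111-, 0--00*, 0--11, 0-1-0, 0-11-, 01--0*, 01-1-, 011--, 1--00*, 1-0-0, 11--0*
[col 3] ---00, -1--0
Prime implicants: ---00, -000-, -1--0, -111-, 0--11, 0-1-0, 0-11-, 000-1, 01-1-, 011--, 1-0-0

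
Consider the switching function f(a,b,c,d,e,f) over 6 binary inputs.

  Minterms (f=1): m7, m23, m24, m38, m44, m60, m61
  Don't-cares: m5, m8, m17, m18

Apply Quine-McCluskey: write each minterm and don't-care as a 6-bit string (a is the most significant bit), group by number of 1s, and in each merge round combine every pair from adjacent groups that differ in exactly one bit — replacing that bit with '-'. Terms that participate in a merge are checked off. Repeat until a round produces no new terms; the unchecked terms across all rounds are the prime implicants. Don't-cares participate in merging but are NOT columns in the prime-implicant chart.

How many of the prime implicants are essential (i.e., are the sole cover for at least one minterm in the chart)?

5

size-2^0 implicants → 000101(✓)  000111(✓)  001000(✓)  010001  010010  010111(✓)  011000(✓)  100110  101100(✓)  111100(✓)  111101(✓)
size-2^1 implicants → 0-0111  0-1000  0001-1  1-1100  11110-
Unchecked terms (primes): 0-0111, 0-1000, 0001-1, 010001, 010010, 1-1100, 100110, 11110-
Minterm coverage:
  m7 ⊆ 0-0111,0001-1
  m23 ⊆ 0-0111 [E]
  m24 ⊆ 0-1000 [E]
  m38 ⊆ 100110 [E]
  m44 ⊆ 1-1100 [E]
  m60 ⊆ 1-1100,11110-
  m61 ⊆ 11110- [E]
E = {0-0111, 0-1000, 1-1100, 100110, 11110-}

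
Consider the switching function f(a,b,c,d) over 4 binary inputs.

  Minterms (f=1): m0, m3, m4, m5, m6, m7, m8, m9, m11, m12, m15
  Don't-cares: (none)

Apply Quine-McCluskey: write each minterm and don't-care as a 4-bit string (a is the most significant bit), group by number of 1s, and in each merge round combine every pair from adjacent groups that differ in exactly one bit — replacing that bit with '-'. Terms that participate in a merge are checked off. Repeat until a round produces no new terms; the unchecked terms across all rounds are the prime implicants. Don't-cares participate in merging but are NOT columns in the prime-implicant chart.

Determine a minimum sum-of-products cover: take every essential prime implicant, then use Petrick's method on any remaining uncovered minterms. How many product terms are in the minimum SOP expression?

4

size-2^0 implicants → 0000(✓)  0011(✓)  0100(✓)  0101(✓)  0110(✓)  0111(✓)  1000(✓)  1001(✓)  1011(✓)  1100(✓)  1111(✓)
size-2^1 implicants → -000(✓)  -011(✓)  -100(✓)  -111(✓)  0-00(✓)  0-11(✓)  01-0(✓)  01-1(✓)  010-(✓)  011-(✓)  1-00(✓)  1-11(✓)  10-1  100-
size-2^2 implicants → --00  --11  01--
Unchecked terms (primes): --00, --11, 01--, 10-1, 100-
Minterm coverage:
  m0 ⊆ --00 [E]
  m3 ⊆ --11 [E]
  m4 ⊆ --00,01--
  m5 ⊆ 01-- [E]
  m6 ⊆ 01-- [E]
  m7 ⊆ --11,01--
  m8 ⊆ --00,100-
  m9 ⊆ 10-1,100-
  m11 ⊆ --11,10-1
  m12 ⊆ --00 [E]
  m15 ⊆ --11 [E]
E = {--00, --11, 01--}
Petrick residual → 10-1
Cover = c'd' + cd + a'b + ab'd  |cover|=4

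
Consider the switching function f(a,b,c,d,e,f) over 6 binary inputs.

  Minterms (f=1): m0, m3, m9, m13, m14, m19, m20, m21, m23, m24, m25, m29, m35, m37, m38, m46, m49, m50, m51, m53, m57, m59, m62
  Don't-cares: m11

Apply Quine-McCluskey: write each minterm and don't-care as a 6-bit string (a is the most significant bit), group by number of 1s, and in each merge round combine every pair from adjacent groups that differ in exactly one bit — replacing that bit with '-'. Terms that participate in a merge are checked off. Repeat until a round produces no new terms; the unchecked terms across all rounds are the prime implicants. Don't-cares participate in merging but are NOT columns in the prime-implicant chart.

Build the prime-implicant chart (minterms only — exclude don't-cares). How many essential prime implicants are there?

[col 0] 000000, 000011*, 001001*, 001011*, 001101*, 001110*, 010011*, 010100*, 010101*, 010111*, 011000*, 011001*, 011101*, 100011*, 100101*, 100110*, 101110*, 110001*, 110010*, 110011*, 110101*, 111001*, 111011*, 111110*
[col 1] -00011*, -01110, -10011*, -10101, -11001, 0-0011*, 0-1001*, 0-1101*, 00-011, 001-01*, 0010-1, 01-101, 010-11, 0101-1, 01010-, 011-01*, 01100-, 1-0011*, 1-0101, 1-1110, 10-110, 11-001*, 11-011*, 110-01, 1100-1*, 11001-, 1110-1*
[col 2] --0011, 0-1-01, 11-0-1
Prime implicants: --0011, -01110, -10101, -11001, 0-1-01, 00-011, 000000, 0010-1, 01-101, 010-11, 0101-1, 01010-, 01100-, 1-0101, 1-1110, 10-110, 11-0-1, 110-01, 11001-
PI chart (minterm → PIs covering it):
  0 | 000000  (sole → essential)
  3 | --0011,00-011
  9 | 0-1-01,0010-1
  13 | 0-1-01  (sole → essential)
  14 | -01110  (sole → essential)
  19 | --0011,010-11
  20 | 01010-  (sole → essential)
  21 | -10101,01-101,0101-1,01010-
  23 | 010-11,0101-1
  24 | 01100-  (sole → essential)
  25 | -11001,0-1-01,01100-
  29 | 0-1-01,01-101
  35 | --0011  (sole → essential)
  37 | 1-0101  (sole → essential)
  38 | 10-110  (sole → essential)
  46 | -01110,1-1110,10-110
  49 | 11-0-1,110-01
  50 | 11001-  (sole → essential)
  51 | --0011,11-0-1,11001-
  53 | -10101,1-0101,110-01
  57 | -11001,11-0-1
  59 | 11-0-1  (sole → essential)
  62 | 1-1110  (sole → essential)
Essential prime implicants: --0011, -01110, 0-1-01, 000000, 01010-, 01100-, 1-0101, 1-1110, 10-110, 11-0-1, 11001-

11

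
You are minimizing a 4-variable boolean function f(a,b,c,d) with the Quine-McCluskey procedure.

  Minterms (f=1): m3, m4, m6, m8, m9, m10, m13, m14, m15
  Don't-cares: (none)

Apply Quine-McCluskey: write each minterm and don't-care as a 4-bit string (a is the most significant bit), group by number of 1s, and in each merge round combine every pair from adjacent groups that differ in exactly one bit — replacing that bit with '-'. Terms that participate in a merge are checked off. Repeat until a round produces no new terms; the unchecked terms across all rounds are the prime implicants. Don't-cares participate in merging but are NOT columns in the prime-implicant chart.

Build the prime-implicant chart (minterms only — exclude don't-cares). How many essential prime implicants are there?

size-2^0 implicants → 0011  0100(✓)  0110(✓)  1000(✓)  1001(✓)  1010(✓)  1101(✓)  1110(✓)  1111(✓)
size-2^1 implicants → -110  01-0  1-01  1-10  10-0  100-  11-1  111-
Unchecked terms (primes): -110, 0011, 01-0, 1-01, 1-10, 10-0, 100-, 11-1, 111-
Minterm coverage:
  m3 ⊆ 0011 [E]
  m4 ⊆ 01-0 [E]
  m6 ⊆ -110,01-0
  m8 ⊆ 10-0,100-
  m9 ⊆ 1-01,100-
  m10 ⊆ 1-10,10-0
  m13 ⊆ 1-01,11-1
  m14 ⊆ -110,1-10,111-
  m15 ⊆ 11-1,111-
E = {0011, 01-0}

2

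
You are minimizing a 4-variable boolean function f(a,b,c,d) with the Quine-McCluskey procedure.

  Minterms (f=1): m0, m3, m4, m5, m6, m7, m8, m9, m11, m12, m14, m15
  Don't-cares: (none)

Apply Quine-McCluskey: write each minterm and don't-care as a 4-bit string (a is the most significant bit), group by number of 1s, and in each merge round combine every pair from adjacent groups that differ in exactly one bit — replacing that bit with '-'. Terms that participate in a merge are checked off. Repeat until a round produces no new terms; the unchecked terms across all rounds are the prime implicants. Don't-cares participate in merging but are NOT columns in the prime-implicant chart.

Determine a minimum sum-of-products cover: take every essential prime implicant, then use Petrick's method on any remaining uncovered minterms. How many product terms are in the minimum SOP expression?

size-2^0 implicants → 0000(✓)  0011(✓)  0100(✓)  0101(✓)  0110(✓)  0111(✓)  1000(✓)  1001(✓)  1011(✓)  1100(✓)  1110(✓)  1111(✓)
size-2^1 implicants → -000(✓)  -011(✓)  -100(✓)  -110(✓)  -111(✓)  0-00(✓)  0-11(✓)  01-0(✓)  01-1(✓)  010-(✓)  011-(✓)  1-00(✓)  1-11(✓)  10-1  100-  11-0(✓)  111-(✓)
size-2^2 implicants → --00  --11  -1-0  -11-  01--
Unchecked terms (primes): --00, --11, -1-0, -11-, 01--, 10-1, 100-
Minterm coverage:
  m0 ⊆ --00 [E]
  m3 ⊆ --11 [E]
  m4 ⊆ --00,-1-0,01--
  m5 ⊆ 01-- [E]
  m6 ⊆ -1-0,-11-,01--
  m7 ⊆ --11,-11-,01--
  m8 ⊆ --00,100-
  m9 ⊆ 10-1,100-
  m11 ⊆ --11,10-1
  m12 ⊆ --00,-1-0
  m14 ⊆ -1-0,-11-
  m15 ⊆ --11,-11-
E = {--00, --11, 01--}
Petrick residual → -1-0, 10-1
Cover = c'd' + cd + bd' + a'b + ab'd  |cover|=5

5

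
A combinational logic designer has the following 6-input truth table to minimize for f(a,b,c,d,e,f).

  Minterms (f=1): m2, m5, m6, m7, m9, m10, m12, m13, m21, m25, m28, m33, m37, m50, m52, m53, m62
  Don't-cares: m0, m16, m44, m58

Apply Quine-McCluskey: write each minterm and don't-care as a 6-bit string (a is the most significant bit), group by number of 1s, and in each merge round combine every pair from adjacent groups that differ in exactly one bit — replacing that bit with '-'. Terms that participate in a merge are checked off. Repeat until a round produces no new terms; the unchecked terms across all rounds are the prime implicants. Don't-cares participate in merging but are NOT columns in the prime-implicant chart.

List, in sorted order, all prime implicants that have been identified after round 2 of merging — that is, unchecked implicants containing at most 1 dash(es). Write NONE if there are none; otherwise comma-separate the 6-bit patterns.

size-2^0 implicants → 000000(✓)  000010(✓)  000101(✓)  000110(✓)  000111(✓)  001001(✓)  001010(✓)  001100(✓)  001101(✓)  010000(✓)  010101(✓)  011001(✓)  011100(✓)  100001(✓)  100101(✓)  101100(✓)  110010(✓)  110100(✓)  110101(✓)  111010(✓)  111110(✓)
size-2^1 implicants → -00101(✓)  -01100  -10101(✓)  0-0000  0-0101(✓)  0-1001  0-1100  00-010  00-101  000-10  0000-0  0001-1  00011-  001-01  00110-  1-0101(✓)  100-01  11-010  11010-  111-10
size-2^2 implicants → --0101
Unchecked terms (primes): --0101, -01100, 0-0000, 0-1001, 0-1100, 00-010, 00-101, 000-10, 0000-0, 0001-1, 00011-, 001-01, 00110-, 100-01, 11-010, 11010-, 111-10

-01100, 0-0000, 0-1001, 0-1100, 00-010, 00-101, 000-10, 0000-0, 0001-1, 00011-, 001-01, 00110-, 100-01, 11-010, 11010-, 111-10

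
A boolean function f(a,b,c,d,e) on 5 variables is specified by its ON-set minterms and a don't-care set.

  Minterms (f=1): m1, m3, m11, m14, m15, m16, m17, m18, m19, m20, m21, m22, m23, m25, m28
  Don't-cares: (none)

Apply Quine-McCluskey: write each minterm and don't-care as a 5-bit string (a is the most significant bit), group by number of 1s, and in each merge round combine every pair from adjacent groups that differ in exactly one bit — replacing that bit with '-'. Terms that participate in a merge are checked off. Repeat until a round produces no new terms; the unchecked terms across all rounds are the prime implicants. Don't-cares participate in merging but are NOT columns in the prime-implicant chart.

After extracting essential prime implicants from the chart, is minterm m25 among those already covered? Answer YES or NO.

YES

Round 0: 00001✓ 00011✓ 01011✓ 01110✓ 01111✓ 10000✓ 10001✓ 10010✓ 10011✓ 10100✓ 10101✓ 10110✓ 10111✓ 11001✓ 11100✓
Round 1: -0001✓ -0011✓ 0-011 000-1✓ 01-11 0111- 1-001 1-100 10-00✓ 10-01✓ 10-10✓ 10-11✓ 100-0✓ 100-1✓ 1000-✓ 1001-✓ 101-0✓ 101-1✓ 1010-✓ 1011-✓
Round 2: -00-1 10--0✓ 10--1✓ 10-0-✓ 10-1-✓ 100--✓ 101--✓
Round 3: 10---
PIs = {-00-1, 0-011, 01-11, 0111-, 1-001, 1-100, 10---}
Coverage chart:
  m1: -00-1 ←essential
  m3: -00-1,0-011
  m11: 0-011,01-11
  m14: 0111- ←essential
  m15: 01-11,0111-
  m16: 10--- ←essential
  m17: -00-1,1-001,10---
  m18: 10--- ←essential
  m19: -00-1,10---
  m20: 1-100,10---
  m21: 10--- ←essential
  m22: 10--- ←essential
  m23: 10--- ←essential
  m25: 1-001 ←essential
  m28: 1-100 ←essential
Essential: -00-1, 0111-, 1-001, 1-100, 10---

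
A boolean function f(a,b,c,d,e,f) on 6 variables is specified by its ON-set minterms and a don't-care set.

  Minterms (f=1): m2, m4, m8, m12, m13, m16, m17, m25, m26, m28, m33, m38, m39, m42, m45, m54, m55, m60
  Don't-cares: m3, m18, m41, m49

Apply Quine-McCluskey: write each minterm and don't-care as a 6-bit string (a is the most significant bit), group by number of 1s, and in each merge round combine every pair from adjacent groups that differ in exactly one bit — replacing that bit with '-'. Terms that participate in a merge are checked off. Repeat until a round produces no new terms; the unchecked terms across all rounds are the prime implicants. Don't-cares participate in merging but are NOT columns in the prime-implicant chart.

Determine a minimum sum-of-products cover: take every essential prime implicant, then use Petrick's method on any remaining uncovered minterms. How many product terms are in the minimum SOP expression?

11

[col 0] 000010*, 000011*, 000100*, 001000*, 001100*, 001101*, 010000*, 010001*, 010010*, 011001*, 011010*, 011100*, 100001*, 100110*, 100111*, 101001*, 101010, 101101*, 110001*, 110110*, 110111*, 111100*
[col 1] -01101, -10001, -11100, 0-0010, 0-1100, 00-100, 00001-, 001-00, 00110-, 01-001, 01-010, 0100-0, 01000-, 1-0001, 1-0110*, 1-0111*, 10-001, 10011-*, 101-01, 11011-*
[col 2] 1-011-
Prime implicants: -01101, -10001, -11100, 0-0010, 0-1100, 00-100, 00001-, 001-00, 00110-, 01-001, 01-010, 0100-0, 01000-, 1-0001, 1-011-, 10-001, 101-01, 101010
PI chart (minterm → PIs covering it):
  2 | 0-0010,00001-
  4 | 00-100  (sole → essential)
  8 | 001-00  (sole → essential)
  12 | 0-1100,00-100,001-00,00110-
  13 | -01101,00110-
  16 | 0100-0,01000-
  17 | -10001,01-001,01000-
  25 | 01-001  (sole → essential)
  26 | 01-010  (sole → essential)
  28 | -11100,0-1100
  33 | 1-0001,10-001
  38 | 1-011-  (sole → essential)
  39 | 1-011-  (sole → essential)
  42 | 101010  (sole → essential)
  45 | -01101,101-01
  54 | 1-011-  (sole → essential)
  55 | 1-011-  (sole → essential)
  60 | -11100  (sole → essential)
Essential prime implicants: -11100, 00-100, 001-00, 01-001, 01-010, 1-011-, 101010
Petrick residual → -01101, 0-0010, 0100-0, 1-0001
Minimum SOP uses 11 PIs: b'cde'f + bcde'f' + a'c'd'ef' + a'b'de'f' + a'b'ce'f' + a'bd'e'f + a'bd'ef' + a'bc'd'f' + ac'd'e'f + ac'de + ab'cd'ef'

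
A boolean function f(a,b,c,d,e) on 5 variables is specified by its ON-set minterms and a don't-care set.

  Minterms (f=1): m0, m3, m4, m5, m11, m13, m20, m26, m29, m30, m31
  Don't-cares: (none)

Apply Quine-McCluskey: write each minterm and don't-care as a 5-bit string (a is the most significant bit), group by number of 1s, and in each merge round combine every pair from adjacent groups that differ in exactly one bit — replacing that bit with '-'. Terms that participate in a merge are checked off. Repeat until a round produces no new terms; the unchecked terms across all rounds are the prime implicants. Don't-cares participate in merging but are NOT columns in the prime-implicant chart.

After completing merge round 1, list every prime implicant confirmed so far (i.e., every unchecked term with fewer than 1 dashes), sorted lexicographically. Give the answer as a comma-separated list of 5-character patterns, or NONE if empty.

Round 0: 00000✓ 00011✓ 00100✓ 00101✓ 01011✓ 01101✓ 10100✓ 11010✓ 11101✓ 11110✓ 11111✓
Round 1: -0100 -1101 0-011 0-101 00-00 0010- 11-10 111-1 1111-
PIs = {-0100, -1101, 0-011, 0-101, 00-00, 0010-, 11-10, 111-1, 1111-}

NONE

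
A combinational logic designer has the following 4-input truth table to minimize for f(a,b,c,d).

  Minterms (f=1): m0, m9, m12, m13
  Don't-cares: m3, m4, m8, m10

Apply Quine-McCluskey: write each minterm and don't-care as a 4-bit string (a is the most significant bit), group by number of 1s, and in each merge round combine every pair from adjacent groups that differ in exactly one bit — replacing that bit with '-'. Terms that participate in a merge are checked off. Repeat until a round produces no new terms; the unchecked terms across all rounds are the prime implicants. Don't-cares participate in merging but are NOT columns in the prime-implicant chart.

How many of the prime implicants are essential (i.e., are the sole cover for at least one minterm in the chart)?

[col 0] 0000*, 0011, 0100*, 1000*, 1001*, 1010*, 1100*, 1101*
[col 1] -000*, -100*, 0-00*, 1-00*, 1-01*, 10-0, 100-*, 110-*
[col 2] --00, 1-0-
Prime implicants: --00, 0011, 1-0-, 10-0
PI chart (minterm → PIs covering it):
  0 | --00  (sole → essential)
  9 | 1-0-  (sole → essential)
  12 | --00,1-0-
  13 | 1-0-  (sole → essential)
Essential prime implicants: --00, 1-0-

2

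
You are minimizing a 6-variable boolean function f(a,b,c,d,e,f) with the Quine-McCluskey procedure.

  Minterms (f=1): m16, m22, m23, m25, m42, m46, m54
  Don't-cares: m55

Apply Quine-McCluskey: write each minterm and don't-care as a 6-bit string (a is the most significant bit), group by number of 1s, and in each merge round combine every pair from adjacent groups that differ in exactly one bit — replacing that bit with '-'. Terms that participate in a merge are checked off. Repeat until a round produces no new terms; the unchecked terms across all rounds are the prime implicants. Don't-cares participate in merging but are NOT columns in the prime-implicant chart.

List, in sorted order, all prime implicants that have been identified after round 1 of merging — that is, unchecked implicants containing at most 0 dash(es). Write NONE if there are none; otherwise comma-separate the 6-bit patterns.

010000, 011001

size-2^0 implicants → 010000  010110(✓)  010111(✓)  011001  101010(✓)  101110(✓)  110110(✓)  110111(✓)
size-2^1 implicants → -10110(✓)  -10111(✓)  01011-(✓)  101-10  11011-(✓)
size-2^2 implicants → -1011-
Unchecked terms (primes): -1011-, 010000, 011001, 101-10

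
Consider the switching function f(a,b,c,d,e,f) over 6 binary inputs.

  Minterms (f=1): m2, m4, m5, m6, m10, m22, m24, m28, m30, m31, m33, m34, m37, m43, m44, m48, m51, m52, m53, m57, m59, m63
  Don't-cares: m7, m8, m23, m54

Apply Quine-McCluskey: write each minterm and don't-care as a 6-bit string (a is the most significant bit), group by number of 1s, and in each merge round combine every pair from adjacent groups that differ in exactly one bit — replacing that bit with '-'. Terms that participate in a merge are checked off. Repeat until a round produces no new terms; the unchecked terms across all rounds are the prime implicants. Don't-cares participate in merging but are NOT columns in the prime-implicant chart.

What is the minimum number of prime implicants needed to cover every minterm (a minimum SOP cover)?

13

size-2^0 implicants → 000010(✓)  000100(✓)  000101(✓)  000110(✓)  000111(✓)  001000(✓)  001010(✓)  010110(✓)  010111(✓)  011000(✓)  011100(✓)  011110(✓)  011111(✓)  100001(✓)  100010(✓)  100101(✓)  101011(✓)  101100  110000(✓)  110011(✓)  110100(✓)  110101(✓)  110110(✓)  111001(✓)  111011(✓)  111111(✓)
size-2^1 implicants → -00010  -00101  -10110  -11111  0-0110(✓)  0-0111(✓)  0-1000  00-010  000-10  0001-0(✓)  0001-1(✓)  00010-(✓)  00011-(✓)  0010-0  01-110(✓)  01-111(✓)  01011-(✓)  011-00  0111-0  01111-(✓)  1-0101  1-1011  100-01  11-011  110-00  1101-0  11010-  111-11  1110-1
size-2^2 implicants → 0-011-  0001--  01-11-
Unchecked terms (primes): -00010, -00101, -10110, -11111, 0-011-, 0-1000, 00-010, 000-10, 0001--, 0010-0, 01-11-, 011-00, 0111-0, 1-0101, 1-1011, 100-01, 101100, 11-011, 110-00, 1101-0, 11010-, 111-11, 1110-1
Minterm coverage:
  m2 ⊆ -00010,00-010,000-10
  m4 ⊆ 0001-- [E]
  m5 ⊆ -00101,0001--
  m6 ⊆ 0-011-,000-10,0001--
  m10 ⊆ 00-010,0010-0
  m22 ⊆ -10110,0-011-,01-11-
  m24 ⊆ 0-1000,011-00
  m28 ⊆ 011-00,0111-0
  m30 ⊆ 01-11-,0111-0
  m31 ⊆ -11111,01-11-
  m33 ⊆ 100-01 [E]
  m34 ⊆ -00010 [E]
  m37 ⊆ -00101,1-0101,100-01
  m43 ⊆ 1-1011 [E]
  m44 ⊆ 101100 [E]
  m48 ⊆ 110-00 [E]
  m51 ⊆ 11-011 [E]
  m52 ⊆ 110-00,1101-0,11010-
  m53 ⊆ 1-0101,11010-
  m57 ⊆ 1110-1 [E]
  m59 ⊆ 1-1011,11-011,111-11,1110-1
  m63 ⊆ -11111,111-11
E = {-00010, 0001--, 1-1011, 100-01, 101100, 11-011, 110-00, 1110-1}
Petrick residual → -11111, 00-010, 01-11-, 011-00, 1-0101
Cover = b'c'd'ef' + bcdef + a'b'd'ef' + a'b'c'd + a'bde + a'bce'f' + ac'de'f + acd'ef + ab'c'e'f + ab'cde'f' + abd'ef + abc'e'f' + abcd'f  |cover|=13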